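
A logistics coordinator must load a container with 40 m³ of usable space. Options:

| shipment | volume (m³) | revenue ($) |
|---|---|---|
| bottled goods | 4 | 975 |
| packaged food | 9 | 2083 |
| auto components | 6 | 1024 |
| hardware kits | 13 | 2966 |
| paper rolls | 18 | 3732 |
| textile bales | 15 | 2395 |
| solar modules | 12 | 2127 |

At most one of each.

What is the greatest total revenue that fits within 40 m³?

Density check — bottled goods 243.75, packaged food 231.44, hardware kits 228.15 are the best per m³.
Taking the top-ratio shipments first gives bottled goods + packaged food + hardware kits + solar modules for 8151 (38 m³).
Dropping bottled goods and solar modules frees 16 m³; slotting in paper rolls (18 m³) lifts the total to 8781 at 40 m³.

8781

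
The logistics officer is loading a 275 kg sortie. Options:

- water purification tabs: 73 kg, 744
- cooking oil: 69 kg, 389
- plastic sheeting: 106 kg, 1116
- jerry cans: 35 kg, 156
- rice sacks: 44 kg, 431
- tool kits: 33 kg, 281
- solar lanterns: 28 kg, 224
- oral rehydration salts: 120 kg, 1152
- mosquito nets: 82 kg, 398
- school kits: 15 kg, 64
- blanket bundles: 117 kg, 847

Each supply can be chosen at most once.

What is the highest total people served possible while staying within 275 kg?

Density check — plastic sheeting 10.53, water purification tabs 10.19, rice sacks 9.80 are the best per kg.
A density-first pass picks water purification tabs + plastic sheeting + rice sacks + tool kits + school kits — 2636 at 271 kg.
The 121 kg tied up in water purification tabs and tool kits and school kits is better spent on oral rehydration salts — total rises to 2699 (270 kg).
That's the maximum — no swap from here does better than 2699.

2699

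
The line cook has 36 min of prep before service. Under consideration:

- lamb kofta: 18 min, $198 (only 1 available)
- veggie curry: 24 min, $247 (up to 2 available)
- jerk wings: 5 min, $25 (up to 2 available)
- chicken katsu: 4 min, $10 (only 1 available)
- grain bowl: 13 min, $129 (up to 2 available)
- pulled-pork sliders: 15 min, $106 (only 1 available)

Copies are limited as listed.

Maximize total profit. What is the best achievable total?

Density check — lamb kofta 11.00, veggie curry 10.29, grain bowl 9.92, pulled-pork sliders 7.07 are the best per min.
Best packing: lamb kofta + jerk wings + grain bowl — 36 min, 352 total.
No other feasible combination exceeds 352.

352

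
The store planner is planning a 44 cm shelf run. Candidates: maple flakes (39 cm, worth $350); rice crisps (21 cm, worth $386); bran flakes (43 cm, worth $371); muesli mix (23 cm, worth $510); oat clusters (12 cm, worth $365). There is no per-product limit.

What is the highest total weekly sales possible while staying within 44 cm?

Taking 3×oat clusters: 36 cm used, 1095 in weekly sales.
Every other selection either busts 44 cm or fails to beat 1095.

1095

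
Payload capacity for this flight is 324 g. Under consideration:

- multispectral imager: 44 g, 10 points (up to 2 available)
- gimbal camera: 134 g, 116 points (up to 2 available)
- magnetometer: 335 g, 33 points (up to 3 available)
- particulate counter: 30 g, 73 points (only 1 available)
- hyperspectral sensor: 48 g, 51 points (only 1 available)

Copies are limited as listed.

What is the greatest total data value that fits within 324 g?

Taking the top-ratio sensors first gives 2×multispectral imager + gimbal camera + particulate counter + hyperspectral sensor for 260 (300 g).
Replace 2×multispectral imager and hyperspectral sensor with gimbal camera: the trade gains 45 net, giving 305 at 298 g.
Nothing else within 324 g beats 305.

305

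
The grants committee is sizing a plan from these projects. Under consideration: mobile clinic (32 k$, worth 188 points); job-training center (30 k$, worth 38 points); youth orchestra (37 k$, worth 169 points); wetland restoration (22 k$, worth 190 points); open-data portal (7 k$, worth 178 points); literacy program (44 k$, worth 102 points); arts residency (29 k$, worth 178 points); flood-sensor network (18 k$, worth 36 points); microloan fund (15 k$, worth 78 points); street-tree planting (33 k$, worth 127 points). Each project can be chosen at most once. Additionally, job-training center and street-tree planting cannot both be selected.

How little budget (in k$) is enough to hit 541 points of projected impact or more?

Minimise k$ subject to total projected impact ≥ 541.
wetland restoration + open-data portal + arts residency: 546 projected impact at 58 k$.
Any bundle with less than 58 k$ falls short of 541.

58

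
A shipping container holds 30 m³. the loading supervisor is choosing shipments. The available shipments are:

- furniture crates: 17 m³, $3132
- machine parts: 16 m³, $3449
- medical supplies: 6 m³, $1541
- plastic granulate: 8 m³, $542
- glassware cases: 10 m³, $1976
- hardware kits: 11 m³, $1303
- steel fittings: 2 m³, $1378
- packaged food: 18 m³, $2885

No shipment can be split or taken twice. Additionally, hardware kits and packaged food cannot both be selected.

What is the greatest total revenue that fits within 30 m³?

Greedy by ratio would take machine parts + medical supplies + steel fittings: 24 m³ used, total 6368.
Replace medical supplies with glassware cases: the trade gains 435 net, giving 6803 at 28 m³.

6803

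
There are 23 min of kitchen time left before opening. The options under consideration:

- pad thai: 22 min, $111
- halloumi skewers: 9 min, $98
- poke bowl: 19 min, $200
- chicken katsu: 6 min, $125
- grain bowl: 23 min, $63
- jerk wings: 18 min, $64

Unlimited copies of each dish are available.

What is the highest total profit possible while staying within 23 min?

375

Density check — chicken katsu 20.83, halloumi skewers 10.89, poke bowl 10.53 are the best per min.
Best packing: 3×chicken katsu — 18 min, 375 total.
The spare 5 min is too small for any remaining dish, and no exchange beats 375.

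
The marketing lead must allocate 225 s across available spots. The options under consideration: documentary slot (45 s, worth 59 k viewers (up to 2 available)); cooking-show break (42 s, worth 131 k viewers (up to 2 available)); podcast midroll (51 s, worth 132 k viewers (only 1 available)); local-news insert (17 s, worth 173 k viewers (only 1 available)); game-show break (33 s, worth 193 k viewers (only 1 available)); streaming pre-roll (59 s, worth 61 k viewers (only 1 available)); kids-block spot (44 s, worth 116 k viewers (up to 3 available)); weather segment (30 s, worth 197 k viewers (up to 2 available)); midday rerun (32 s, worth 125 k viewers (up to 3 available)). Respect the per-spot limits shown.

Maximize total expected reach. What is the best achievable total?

1142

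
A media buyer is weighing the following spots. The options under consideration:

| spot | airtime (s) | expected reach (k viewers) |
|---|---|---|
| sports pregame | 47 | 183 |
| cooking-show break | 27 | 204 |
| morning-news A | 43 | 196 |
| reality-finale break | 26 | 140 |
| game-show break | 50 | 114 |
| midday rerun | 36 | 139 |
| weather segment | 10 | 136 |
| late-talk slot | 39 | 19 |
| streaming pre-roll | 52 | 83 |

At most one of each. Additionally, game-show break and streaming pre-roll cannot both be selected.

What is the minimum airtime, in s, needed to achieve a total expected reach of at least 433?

63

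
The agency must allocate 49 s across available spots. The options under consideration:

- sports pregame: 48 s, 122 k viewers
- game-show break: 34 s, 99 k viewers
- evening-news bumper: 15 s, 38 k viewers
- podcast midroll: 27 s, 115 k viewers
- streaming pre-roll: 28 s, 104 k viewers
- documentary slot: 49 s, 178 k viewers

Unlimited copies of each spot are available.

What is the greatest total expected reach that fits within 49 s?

Filling by ratio: evening-news bumper + podcast midroll for 153, with 7 s left unused.
The 42 s tied up in evening-news bumper and podcast midroll is better spent on documentary slot — total rises to 178 (49 s).
That's the maximum — no swap from here does better than 178.

178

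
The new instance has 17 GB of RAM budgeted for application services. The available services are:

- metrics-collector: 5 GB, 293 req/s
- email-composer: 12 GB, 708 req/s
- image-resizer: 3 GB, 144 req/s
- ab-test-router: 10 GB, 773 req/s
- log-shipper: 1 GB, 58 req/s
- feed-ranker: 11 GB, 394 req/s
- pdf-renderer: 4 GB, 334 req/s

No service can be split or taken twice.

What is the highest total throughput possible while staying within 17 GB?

Ranking by ratio (throughput/GB): pdf-renderer 83.50, ab-test-router 77.30, email-composer 59.00, metrics-collector 58.60.
Taking the top-ratio services first gives ab-test-router + log-shipper + pdf-renderer for 1165 (15 GB).
Replace log-shipper with image-resizer: the trade gains 86 net, giving 1251 at 17 GB.

1251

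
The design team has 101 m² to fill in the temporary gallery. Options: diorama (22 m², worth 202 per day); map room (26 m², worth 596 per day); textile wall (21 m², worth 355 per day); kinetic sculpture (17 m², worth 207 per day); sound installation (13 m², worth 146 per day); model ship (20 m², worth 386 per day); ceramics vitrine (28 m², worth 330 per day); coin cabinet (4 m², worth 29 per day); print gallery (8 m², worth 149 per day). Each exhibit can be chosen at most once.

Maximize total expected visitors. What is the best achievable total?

The ratio ordering already packs tightly: map room + textile wall + kinetic sculpture + model ship + coin cabinet + print gallery, 96 m², 1722.
That's the maximum — no swap from here does better than 1722.

1722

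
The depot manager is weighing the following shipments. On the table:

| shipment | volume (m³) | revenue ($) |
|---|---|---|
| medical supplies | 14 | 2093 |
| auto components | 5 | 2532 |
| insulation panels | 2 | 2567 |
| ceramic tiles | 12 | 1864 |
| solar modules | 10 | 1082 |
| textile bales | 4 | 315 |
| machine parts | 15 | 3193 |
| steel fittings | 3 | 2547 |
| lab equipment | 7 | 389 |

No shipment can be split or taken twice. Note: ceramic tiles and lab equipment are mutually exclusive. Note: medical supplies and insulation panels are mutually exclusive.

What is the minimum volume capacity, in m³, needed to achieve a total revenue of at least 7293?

10

Look for the lowest-volume combination reaching 7293.
auto components + insulation panels + steel fittings: 7646 revenue at 10 m³.
No combination under 10 m³ hits 7293.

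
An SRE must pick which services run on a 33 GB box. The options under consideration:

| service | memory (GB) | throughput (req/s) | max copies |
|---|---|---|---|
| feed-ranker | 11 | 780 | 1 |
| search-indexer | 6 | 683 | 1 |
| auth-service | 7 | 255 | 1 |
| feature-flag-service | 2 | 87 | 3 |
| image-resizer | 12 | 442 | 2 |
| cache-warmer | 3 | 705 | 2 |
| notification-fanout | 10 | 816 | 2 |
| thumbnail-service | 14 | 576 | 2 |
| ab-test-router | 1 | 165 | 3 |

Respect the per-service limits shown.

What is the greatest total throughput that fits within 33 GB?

3890

Filling by ratio: search-indexer + 3×feature-flag-service + 2×cache-warmer + notification-fanout + 3×ab-test-router for 3665, with 2 GB left unused.
Dropping 3×feature-flag-service and 2×ab-test-router frees 8 GB; slotting in notification-fanout (10 GB) lifts the total to 3890 at 33 GB.
Nothing else within 33 GB beats 3890.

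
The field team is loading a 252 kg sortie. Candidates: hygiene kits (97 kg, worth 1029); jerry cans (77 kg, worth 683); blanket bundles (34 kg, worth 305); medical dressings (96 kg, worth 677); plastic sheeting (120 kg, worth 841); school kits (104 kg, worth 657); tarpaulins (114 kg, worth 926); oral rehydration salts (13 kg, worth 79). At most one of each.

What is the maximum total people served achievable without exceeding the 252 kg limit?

2260

A density-first pass picks hygiene kits + jerry cans + blanket bundles + oral rehydration salts — 2096 at 221 kg.
The 90 kg tied up in jerry cans and oral rehydration salts is better spent on tarpaulins — total rises to 2260 (245 kg).
The closest alternative, hygiene kits + blanket bundles + plastic sheeting, reaches only 2175.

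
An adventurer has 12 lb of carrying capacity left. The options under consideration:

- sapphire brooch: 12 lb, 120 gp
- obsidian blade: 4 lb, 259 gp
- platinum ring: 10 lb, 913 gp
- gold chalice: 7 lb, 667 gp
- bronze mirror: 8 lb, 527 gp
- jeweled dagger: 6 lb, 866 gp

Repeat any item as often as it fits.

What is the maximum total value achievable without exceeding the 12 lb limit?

Taking 2×jeweled dagger: 12 lb used, 1732 in value.

1732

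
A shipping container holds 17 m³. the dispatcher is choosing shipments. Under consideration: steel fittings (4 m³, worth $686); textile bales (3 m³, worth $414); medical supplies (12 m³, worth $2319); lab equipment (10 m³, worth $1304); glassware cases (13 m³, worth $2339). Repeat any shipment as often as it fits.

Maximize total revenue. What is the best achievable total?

3025

Density check — medical supplies 193.25, glassware cases 179.92, steel fittings 171.50, textile bales 138.00 are the best per m³.
A density-first pass picks steel fittings + medical supplies — 3005 at 16 m³.
Dropping medical supplies frees 12 m³; slotting in glassware cases (13 m³) lifts the total to 3025 at 17 m³.
Nothing else within 17 m³ beats 3025.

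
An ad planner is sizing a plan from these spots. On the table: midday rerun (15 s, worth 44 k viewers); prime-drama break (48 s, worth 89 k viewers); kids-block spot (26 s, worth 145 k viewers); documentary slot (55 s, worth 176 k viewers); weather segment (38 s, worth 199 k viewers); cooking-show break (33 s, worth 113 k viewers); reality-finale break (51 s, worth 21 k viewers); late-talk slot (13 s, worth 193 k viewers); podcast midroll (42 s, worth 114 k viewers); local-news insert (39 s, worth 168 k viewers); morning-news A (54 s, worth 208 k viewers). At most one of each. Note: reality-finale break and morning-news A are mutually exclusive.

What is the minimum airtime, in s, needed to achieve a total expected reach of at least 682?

116

Need the lightest bundle worth ≥ 682.
kids-block spot + weather segment + late-talk slot + local-news insert reaches 705 using 116 s.
No combination under 116 s hits 682.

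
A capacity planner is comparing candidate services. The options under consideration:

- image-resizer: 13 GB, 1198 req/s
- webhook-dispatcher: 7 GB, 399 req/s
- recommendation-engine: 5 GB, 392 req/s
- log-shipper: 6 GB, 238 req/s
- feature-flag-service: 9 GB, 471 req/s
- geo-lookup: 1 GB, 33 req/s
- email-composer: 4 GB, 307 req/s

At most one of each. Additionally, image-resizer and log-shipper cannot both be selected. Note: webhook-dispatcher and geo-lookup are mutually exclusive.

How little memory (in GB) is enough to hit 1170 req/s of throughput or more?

13

Minimise GB subject to total throughput ≥ 1170.
Taking image-resizer gives 1198 (≥ 1170) for 13 GB.
Any bundle with less than 13 GB falls short of 1170.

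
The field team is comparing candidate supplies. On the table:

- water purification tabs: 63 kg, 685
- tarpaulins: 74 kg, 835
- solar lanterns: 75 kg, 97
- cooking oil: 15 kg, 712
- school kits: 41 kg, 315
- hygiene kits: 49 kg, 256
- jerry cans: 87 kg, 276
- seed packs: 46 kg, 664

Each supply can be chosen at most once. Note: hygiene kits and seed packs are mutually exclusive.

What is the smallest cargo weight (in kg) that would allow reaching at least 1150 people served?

61

Minimise kg subject to total people served ≥ 1150.
cooking oil + seed packs: 1376 people served at 61 kg.
Any bundle with less than 61 kg falls short of 1150.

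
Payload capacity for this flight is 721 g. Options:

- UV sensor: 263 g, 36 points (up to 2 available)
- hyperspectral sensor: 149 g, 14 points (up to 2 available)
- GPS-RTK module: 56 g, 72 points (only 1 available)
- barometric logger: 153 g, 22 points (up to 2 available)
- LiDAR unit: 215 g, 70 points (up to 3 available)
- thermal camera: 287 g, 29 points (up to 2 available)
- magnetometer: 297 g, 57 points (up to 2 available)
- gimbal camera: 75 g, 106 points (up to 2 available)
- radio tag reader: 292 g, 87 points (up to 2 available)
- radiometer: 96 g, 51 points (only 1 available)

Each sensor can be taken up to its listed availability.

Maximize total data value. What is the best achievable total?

441

By data value per g: gimbal camera 1.41, GPS-RTK module 1.29, radiometer 0.53 lead.
A density-first pass picks GPS-RTK module + barometric logger + LiDAR unit + 2×gimbal camera + radiometer — 427 at 670 g.
The 249 g tied up in barometric logger and radiometer is better spent on radio tag reader — total rises to 441 (713 g).
Every other selection either busts 721 g or exceeds an availability limit or fails to beat 441.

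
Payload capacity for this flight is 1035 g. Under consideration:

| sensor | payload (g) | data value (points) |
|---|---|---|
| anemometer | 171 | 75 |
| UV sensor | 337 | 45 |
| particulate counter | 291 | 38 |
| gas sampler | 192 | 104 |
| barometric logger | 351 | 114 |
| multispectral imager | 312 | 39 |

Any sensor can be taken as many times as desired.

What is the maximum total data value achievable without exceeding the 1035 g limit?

520

Taking 5×gas sampler: 960 g used, 520 in data value.
Every other selection either busts 1035 g or fails to beat 520.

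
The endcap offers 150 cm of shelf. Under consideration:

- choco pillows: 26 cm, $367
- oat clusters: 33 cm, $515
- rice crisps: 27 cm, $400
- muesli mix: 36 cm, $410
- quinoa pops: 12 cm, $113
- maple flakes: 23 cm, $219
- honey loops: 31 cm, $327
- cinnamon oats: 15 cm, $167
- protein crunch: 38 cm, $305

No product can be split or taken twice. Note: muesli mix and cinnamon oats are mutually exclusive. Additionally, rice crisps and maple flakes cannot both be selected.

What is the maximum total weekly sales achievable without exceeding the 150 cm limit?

1889

Ranking by ratio (weekly sales/cm): oat clusters 15.61, rice crisps 14.81, choco pillows 14.12, muesli mix 11.39.
Best packing: choco pillows + oat clusters + rice crisps + quinoa pops + honey loops + cinnamon oats — 144 cm, 1889 total.
Next best is choco pillows + oat clusters + muesli mix + maple flakes + honey loops at 1838 (149 cm) — short by 51.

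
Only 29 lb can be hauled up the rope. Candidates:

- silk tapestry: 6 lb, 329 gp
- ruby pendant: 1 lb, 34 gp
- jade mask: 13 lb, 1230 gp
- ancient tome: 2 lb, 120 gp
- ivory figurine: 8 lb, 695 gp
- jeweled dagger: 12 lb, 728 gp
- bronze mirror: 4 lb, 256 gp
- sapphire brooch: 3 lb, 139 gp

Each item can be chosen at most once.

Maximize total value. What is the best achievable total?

2374

A density-first pass picks ruby pendant + jade mask + ancient tome + ivory figurine + bronze mirror — 2335 at 28 lb.
Dropping ruby pendant and bronze mirror frees 5 lb; slotting in silk tapestry (6 lb) lifts the total to 2374 at 29 lb.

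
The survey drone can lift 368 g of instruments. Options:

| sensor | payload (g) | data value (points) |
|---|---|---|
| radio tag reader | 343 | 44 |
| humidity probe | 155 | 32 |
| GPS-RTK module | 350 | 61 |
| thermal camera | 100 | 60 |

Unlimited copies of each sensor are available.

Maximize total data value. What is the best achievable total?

180

Taking 3×thermal camera: 300 g used, 180 in data value.
Every other selection either busts 368 g or fails to beat 180.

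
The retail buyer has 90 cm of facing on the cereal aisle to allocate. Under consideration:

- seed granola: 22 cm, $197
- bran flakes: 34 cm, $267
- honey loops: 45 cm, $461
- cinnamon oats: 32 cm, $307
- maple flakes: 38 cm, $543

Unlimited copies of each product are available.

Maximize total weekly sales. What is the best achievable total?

1086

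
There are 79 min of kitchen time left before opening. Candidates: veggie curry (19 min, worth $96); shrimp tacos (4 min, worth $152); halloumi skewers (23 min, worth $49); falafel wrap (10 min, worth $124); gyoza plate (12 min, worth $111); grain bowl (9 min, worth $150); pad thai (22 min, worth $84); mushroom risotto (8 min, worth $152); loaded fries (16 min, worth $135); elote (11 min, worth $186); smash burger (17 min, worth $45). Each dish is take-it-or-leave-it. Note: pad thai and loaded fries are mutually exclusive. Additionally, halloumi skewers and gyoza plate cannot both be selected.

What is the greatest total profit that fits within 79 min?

Shrimp tacos + falafel wrap + gyoza plate + grain bowl + mushroom risotto + loaded fries + elote uses 70 of the 79 min and totals 1010.

1010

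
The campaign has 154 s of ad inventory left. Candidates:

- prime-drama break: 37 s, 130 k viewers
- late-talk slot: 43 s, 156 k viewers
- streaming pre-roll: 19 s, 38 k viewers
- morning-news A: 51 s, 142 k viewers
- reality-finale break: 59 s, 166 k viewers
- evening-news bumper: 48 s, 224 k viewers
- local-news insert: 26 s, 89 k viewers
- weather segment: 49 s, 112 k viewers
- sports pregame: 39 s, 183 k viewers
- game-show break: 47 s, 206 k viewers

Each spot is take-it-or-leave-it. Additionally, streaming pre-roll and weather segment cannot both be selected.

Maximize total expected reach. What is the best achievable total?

651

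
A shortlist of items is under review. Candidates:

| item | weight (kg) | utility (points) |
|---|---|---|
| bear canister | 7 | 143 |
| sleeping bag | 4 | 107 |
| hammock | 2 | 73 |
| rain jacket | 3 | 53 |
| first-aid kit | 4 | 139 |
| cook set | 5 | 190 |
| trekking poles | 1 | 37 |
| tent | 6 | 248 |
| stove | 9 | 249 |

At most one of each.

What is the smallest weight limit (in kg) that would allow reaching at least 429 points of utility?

11

Need the lightest bundle worth ≥ 429.
cook set + tent: 438 utility at 11 kg.
Any bundle with less than 11 kg falls short of 429.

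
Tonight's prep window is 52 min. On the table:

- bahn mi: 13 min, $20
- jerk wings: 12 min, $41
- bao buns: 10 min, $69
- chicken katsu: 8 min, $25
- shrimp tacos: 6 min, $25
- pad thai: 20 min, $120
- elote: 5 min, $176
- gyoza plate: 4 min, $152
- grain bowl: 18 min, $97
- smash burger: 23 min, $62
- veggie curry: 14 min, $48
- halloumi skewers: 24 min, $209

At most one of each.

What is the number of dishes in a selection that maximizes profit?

4

The maximum profit within 52 min is 634.
elote + gyoza plate + grain bowl + halloumi skewers hits 634 at 51 min.
Every optimal selection uses 4 dishes.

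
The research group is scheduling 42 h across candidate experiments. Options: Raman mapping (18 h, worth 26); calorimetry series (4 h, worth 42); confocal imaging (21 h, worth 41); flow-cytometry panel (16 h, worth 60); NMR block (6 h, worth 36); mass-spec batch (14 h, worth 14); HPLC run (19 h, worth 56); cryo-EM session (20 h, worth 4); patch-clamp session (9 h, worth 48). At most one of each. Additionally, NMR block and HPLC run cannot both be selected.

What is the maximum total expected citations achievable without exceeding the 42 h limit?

186

Best packing: calorimetry series + flow-cytometry panel + NMR block + patch-clamp session — 35 h, 186 total.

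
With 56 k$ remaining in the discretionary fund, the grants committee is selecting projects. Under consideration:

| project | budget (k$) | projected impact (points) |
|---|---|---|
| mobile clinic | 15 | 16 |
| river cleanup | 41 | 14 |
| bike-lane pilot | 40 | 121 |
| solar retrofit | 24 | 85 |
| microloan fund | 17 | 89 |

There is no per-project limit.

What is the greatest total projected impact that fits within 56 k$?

267

Best packing: 3×microloan fund — 51 k$, 267 total.
Every other selection either busts 56 k$ or fails to beat 267.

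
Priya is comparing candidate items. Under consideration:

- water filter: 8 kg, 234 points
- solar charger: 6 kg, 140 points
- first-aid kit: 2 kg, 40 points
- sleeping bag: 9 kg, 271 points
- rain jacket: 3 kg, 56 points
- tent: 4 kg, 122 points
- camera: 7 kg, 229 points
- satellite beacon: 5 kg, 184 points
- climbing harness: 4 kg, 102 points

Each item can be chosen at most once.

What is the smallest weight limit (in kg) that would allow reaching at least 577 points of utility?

18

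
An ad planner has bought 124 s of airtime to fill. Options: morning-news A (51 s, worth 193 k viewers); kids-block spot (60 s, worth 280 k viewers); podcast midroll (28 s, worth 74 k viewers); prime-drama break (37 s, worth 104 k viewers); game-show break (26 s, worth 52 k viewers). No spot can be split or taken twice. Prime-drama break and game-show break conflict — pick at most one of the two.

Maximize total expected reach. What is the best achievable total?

473

Taking morning-news A + kids-block spot: 111 s used, 473 in expected reach.
An exhaustive check of the 32 subsets confirms 473.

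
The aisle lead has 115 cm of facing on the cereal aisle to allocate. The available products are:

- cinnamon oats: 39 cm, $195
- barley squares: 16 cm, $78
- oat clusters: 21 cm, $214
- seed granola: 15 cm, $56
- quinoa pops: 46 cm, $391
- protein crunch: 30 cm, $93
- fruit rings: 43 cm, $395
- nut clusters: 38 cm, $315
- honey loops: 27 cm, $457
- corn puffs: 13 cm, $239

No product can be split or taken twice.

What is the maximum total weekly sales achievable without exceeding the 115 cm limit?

1305

Density check — corn puffs 18.38, honey loops 16.93, oat clusters 10.19 are the best per cm.
Taking oat clusters + fruit rings + honey loops + corn puffs: 104 cm used, 1305 in weekly sales.
Every other selection either busts 115 cm or fails to beat 1305.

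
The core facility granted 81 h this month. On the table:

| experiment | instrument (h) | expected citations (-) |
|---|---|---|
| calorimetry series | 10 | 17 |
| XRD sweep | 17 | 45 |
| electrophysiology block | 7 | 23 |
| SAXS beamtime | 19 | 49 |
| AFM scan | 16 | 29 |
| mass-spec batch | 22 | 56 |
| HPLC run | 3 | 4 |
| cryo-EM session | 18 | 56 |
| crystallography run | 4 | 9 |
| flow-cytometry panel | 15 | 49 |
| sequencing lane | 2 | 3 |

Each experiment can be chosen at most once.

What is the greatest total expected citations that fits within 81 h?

233

Greedy by ratio would take XRD sweep + electrophysiology block + SAXS beamtime + cryo-EM session + crystallography run + flow-cytometry panel: 80 h used, total 231.
Replace XRD sweep and crystallography run with mass-spec batch: the trade gains 2 net, giving 233 at 81 h.
No other feasible combination exceeds 233.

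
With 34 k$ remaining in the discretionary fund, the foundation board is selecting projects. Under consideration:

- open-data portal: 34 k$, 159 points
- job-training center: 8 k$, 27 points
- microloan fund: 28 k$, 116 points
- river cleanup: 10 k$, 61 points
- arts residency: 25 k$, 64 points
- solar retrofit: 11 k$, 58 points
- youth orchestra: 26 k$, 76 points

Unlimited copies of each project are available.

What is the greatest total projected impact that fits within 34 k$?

By projected impact per k$: river cleanup 6.10, solar retrofit 5.27, open-data portal 4.68, microloan fund 4.14 lead.
Best packing: 3×river cleanup — 30 k$, 183 total.
No other feasible combination exceeds 183.

183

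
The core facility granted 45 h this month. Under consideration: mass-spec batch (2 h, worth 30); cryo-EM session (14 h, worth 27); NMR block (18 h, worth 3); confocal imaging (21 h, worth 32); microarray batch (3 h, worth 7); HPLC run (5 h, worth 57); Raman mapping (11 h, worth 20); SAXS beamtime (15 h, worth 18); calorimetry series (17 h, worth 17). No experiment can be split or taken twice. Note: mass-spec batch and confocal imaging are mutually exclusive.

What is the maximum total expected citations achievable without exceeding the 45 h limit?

141

The ratio ordering already packs tightly: mass-spec batch + cryo-EM session + microarray batch + HPLC run + Raman mapping, 35 h, 141.
No other feasible combination exceeds 141.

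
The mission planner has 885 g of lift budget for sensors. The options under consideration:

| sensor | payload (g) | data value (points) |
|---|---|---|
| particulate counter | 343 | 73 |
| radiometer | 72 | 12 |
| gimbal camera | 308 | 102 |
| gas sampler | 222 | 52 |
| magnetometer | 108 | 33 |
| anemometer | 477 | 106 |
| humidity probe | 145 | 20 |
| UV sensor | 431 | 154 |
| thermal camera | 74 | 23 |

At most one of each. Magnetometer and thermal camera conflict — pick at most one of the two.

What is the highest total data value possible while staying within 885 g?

291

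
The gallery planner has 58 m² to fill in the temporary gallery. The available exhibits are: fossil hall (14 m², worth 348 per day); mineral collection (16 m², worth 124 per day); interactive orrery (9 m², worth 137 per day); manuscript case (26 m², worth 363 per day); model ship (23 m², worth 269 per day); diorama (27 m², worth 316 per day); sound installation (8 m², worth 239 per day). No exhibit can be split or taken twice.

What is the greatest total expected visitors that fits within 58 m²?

By expected visitors per m²: sound installation 29.88, fossil hall 24.86, interactive orrery 15.22, manuscript case 13.96 lead.
Taking fossil hall + interactive orrery + manuscript case + sound installation: 57 m² used, 1087 in expected visitors.
The closest alternative, fossil hall + interactive orrery + diorama + sound installation, reaches only 1040.

1087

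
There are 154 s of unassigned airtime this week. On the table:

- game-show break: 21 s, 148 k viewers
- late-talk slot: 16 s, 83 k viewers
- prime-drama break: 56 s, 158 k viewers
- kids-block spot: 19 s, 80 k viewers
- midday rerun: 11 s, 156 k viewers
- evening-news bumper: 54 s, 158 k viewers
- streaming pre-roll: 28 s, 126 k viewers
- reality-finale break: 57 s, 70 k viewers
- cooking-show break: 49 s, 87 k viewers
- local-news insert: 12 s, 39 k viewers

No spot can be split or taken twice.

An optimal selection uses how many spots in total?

6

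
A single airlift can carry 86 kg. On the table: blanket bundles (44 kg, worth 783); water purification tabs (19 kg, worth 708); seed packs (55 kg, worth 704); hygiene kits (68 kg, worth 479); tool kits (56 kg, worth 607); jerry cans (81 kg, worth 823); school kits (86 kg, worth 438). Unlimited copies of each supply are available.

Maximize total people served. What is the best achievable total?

2832

Taking 4×water purification tabs: 76 kg used, 2832 in people served.
That's the maximum — no swap from here does better than 2832.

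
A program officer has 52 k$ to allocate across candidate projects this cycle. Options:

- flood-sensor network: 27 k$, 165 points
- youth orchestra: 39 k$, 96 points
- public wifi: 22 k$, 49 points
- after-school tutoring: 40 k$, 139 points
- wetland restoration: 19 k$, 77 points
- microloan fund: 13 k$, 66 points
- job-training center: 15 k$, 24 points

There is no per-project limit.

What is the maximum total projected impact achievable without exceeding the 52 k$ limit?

264

A density-first pass picks flood-sensor network + microloan fund — 231 at 40 k$.
Dropping flood-sensor network frees 27 k$; slotting in 3×microloan fund (39 k$) lifts the total to 264 at 52 k$.
That's the maximum — no swap from here does better than 264.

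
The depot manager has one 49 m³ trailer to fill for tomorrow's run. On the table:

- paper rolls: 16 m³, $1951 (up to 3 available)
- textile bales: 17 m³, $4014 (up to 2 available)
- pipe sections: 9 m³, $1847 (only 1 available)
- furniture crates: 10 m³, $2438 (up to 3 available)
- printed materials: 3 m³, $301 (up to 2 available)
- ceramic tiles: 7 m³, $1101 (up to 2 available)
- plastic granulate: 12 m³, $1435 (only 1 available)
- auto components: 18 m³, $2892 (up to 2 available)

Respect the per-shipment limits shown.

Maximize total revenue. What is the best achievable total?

11328

By revenue per m³: furniture crates 243.80, textile bales 236.12, pipe sections 205.22, auto components 160.67 lead.
The ratio ordering already packs tightly: textile bales + 3×furniture crates, 47 m³, 11328.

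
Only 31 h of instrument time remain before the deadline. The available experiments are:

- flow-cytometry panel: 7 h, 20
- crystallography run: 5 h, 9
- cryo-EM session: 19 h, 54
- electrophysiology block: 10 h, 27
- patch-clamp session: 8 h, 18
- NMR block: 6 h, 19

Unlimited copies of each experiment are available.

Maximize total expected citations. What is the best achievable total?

Ranking by ratio (expected citations/h): NMR block 3.17, flow-cytometry panel 2.86, cryo-EM session 2.84.
Taking the top-ratio experiments first gives 5×NMR block for 95 (30 h).
Replace NMR block with flow-cytometry panel: the trade gains 1 net, giving 96 at 31 h.

96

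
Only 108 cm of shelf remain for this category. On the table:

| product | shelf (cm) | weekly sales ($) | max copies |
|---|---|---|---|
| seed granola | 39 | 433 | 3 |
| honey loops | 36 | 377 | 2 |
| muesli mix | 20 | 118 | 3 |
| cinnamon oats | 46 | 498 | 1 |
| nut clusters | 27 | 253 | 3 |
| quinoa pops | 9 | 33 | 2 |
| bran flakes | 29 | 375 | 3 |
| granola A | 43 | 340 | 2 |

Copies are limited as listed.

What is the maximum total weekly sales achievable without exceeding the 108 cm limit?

1248

Taking the top-ratio products first gives muesli mix + 3×bran flakes for 1243 (107 cm).
Dropping muesli mix and bran flakes frees 49 cm; slotting in cinnamon oats (46 cm) lifts the total to 1248 at 104 cm.
No other feasible combination exceeds 1248.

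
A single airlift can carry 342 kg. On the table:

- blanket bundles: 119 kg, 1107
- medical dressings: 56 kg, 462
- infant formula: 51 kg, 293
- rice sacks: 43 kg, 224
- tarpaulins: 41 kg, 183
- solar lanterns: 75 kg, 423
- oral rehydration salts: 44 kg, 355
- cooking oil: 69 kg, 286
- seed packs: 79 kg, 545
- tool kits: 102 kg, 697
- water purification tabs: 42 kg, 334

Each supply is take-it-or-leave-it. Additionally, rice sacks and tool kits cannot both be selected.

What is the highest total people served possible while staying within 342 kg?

Taking blanket bundles + medical dressings + oral rehydration salts + seed packs + water purification tabs: 340 kg used, 2803 in people served.
Next best is blanket bundles + medical dressings + rice sacks + oral rehydration salts + seed packs at 2693 (341 kg) — short by 110.

2803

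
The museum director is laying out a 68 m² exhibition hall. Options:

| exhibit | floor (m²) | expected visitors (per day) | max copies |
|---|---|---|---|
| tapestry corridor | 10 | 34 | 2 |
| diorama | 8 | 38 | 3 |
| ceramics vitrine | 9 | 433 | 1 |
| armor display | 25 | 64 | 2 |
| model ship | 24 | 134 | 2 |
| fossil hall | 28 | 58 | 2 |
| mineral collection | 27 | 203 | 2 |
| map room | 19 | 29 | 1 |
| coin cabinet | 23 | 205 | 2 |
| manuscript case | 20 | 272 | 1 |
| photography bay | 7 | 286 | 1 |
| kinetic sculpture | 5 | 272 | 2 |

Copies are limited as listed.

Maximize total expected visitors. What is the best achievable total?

1611

By expected visitors per m²: kinetic sculpture 54.40, ceramics vitrine 48.11, photography bay 40.86 lead.
2×diorama + ceramics vitrine + manuscript case + photography bay + 2×kinetic sculpture uses 62 of the 68 m² and totals 1611.
That's the maximum — no swap from here does better than 1611.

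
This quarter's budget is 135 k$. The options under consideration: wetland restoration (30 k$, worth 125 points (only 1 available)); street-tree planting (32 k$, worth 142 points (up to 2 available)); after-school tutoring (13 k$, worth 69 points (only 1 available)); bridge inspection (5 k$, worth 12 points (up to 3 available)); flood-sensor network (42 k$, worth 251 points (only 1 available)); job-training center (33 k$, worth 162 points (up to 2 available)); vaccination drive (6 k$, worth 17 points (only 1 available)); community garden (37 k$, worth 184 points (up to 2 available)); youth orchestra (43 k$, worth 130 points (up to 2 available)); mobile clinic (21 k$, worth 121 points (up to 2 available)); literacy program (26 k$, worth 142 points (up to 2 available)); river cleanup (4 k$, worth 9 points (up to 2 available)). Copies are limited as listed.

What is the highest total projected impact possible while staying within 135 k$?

746

A density-first pass picks after-school tutoring + bridge inspection + flood-sensor network + vaccination drive + 2×mobile clinic + literacy program — 733 at 134 k$.
The 37 k$ tied up in bridge inspection and vaccination drive and literacy program is better spent on community garden — total rises to 746 (134 k$).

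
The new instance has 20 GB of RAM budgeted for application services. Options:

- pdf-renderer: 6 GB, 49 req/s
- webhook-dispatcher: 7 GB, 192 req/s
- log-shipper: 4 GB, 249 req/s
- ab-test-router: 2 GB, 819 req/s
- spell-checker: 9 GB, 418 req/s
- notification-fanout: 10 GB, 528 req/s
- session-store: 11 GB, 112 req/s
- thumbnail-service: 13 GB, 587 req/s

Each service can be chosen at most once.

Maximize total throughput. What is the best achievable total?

Ranking by ratio (throughput/GB): ab-test-router 409.50, log-shipper 62.25, notification-fanout 52.80.
The ratio heuristic lands on log-shipper + ab-test-router + notification-fanout (1596) but leaves 4 GB idle.
The 10 GB tied up in notification-fanout is better spent on thumbnail-service — total rises to 1655 (19 GB).
No other feasible combination exceeds 1655.

1655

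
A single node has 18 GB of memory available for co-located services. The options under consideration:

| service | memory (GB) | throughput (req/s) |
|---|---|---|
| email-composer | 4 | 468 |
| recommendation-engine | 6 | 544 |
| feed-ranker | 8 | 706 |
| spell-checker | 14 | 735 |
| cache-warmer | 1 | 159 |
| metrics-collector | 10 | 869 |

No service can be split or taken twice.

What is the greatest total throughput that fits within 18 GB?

1718

Greedy by ratio would take email-composer + recommendation-engine + cache-warmer: 11 GB used, total 1171.
Dropping cache-warmer frees 1 GB; slotting in feed-ranker (8 GB) lifts the total to 1718 at 18 GB.
An exhaustive check of the 64 subsets confirms 1718.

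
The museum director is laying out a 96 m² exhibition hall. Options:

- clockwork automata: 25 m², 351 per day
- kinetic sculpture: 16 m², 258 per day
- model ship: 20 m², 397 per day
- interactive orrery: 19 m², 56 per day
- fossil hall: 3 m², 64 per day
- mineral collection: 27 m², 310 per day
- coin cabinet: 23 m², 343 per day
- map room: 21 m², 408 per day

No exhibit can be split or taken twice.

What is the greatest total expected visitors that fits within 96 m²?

Taking the top-ratio exhibits first gives kinetic sculpture + model ship + fossil hall + coin cabinet + map room for 1470 (83 m²).
The 16 m² tied up in kinetic sculpture is better spent on clockwork automata — total rises to 1563 (92 m²).
The closest alternative, clockwork automata + model ship + fossil hall + mineral collection + map room, reaches only 1530.

1563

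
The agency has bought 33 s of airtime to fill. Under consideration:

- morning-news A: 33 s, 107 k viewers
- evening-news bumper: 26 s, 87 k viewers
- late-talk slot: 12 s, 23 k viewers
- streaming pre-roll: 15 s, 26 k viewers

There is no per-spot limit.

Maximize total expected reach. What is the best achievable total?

Greedy by ratio would take evening-news bumper: 26 s used, total 87.
Replace evening-news bumper with morning-news A: the trade gains 20 net, giving 107 at 33 s.
Nothing else within 33 s beats 107.

107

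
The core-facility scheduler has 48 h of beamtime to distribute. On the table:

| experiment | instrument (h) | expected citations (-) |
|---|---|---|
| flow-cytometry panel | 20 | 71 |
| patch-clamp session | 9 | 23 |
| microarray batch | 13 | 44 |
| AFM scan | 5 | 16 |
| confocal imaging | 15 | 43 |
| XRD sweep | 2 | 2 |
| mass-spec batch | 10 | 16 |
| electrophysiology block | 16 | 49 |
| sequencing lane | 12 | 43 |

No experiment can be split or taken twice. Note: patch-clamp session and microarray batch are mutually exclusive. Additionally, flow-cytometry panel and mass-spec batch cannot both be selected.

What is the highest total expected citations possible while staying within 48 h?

Ranking by ratio (expected citations/h): sequencing lane 3.58, flow-cytometry panel 3.55, microarray batch 3.38, AFM scan 3.20.
A density-first pass picks flow-cytometry panel + microarray batch + XRD sweep + sequencing lane — 160 at 47 h.
The 15 h tied up in microarray batch and XRD sweep is better spent on electrophysiology block — total rises to 163 (48 h).

163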